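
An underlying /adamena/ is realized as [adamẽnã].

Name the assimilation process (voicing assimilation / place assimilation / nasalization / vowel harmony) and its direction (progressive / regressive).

nasalization, progressive

/e/→[ẽ] /a/→[ã].
Each target copies a feature from the preceding segment, so the direction is progressive.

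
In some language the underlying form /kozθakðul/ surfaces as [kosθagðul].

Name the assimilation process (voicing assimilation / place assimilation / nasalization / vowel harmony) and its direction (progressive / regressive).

voicing assimilation, regressive

/z/→[s] /k/→[g].
Each target copies a feature from the following segment, so the direction is regressive.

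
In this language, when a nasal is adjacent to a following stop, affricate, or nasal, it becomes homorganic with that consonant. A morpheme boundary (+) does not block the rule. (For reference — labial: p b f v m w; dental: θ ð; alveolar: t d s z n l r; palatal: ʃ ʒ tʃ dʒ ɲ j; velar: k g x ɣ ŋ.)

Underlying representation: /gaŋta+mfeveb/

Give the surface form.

[ganta+mfeveb]

/ŋ/ before /t/ (alveolar) → [n]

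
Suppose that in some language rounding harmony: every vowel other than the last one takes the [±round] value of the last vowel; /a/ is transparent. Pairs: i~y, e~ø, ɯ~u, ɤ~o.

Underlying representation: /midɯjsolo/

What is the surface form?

/i/ harmonizes with /o/ ([+round]) → [y]
/ɯ/ harmonizes with /o/ ([+round]) → [u]

[mydujsolo]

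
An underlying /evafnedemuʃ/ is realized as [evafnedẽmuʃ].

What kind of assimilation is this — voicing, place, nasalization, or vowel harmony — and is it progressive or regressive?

nasalization, regressive

/e/→[ẽ].
Each target copies a feature from the following segment, so the direction is regressive.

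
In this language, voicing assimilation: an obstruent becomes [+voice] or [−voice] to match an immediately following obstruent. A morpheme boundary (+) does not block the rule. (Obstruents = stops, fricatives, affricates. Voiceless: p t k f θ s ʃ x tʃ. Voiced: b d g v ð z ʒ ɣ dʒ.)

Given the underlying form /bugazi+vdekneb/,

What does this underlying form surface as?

no segment meets the rule's conditions; no change.

[bugazi+vdekneb]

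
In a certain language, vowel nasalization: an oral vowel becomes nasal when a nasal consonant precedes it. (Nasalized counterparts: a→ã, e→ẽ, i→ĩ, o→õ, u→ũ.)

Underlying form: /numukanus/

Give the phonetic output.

/u/ after nasal /n/ → [ũ]
/u/ after nasal /m/ → [ũ]
/u/ after nasal /n/ → [ũ]

[nũmũkanũs]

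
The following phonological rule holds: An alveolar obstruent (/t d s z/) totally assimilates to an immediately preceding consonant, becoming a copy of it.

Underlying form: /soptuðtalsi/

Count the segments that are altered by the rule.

3

/t/ after /p/ → [p] (total assimilation)
/t/ after /ð/ → [ð] (total assimilation)
/s/ after /l/ → [l] (total assimilation)
3 segments change.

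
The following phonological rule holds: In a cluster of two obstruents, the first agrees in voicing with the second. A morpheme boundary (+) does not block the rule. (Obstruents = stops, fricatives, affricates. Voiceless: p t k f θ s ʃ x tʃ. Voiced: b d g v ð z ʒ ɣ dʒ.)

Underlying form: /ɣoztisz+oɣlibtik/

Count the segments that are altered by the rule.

/z/ before /t/ (voiceless) → [s]
/s/ before /z/ (voiced) → [z]
/b/ before /t/ (voiceless) → [p]
3 segments change.

3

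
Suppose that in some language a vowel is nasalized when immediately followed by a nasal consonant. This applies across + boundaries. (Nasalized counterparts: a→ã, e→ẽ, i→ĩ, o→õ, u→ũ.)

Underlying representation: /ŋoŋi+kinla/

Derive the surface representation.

/o/ before nasal /ŋ/ → [õ]
/i/ before nasal /n/ → [ĩ]

[ŋõŋi+kĩnla]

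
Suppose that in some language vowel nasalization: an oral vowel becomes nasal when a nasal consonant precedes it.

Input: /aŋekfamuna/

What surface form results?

/e/ after nasal /ŋ/ → [ẽ]
/u/ after nasal /m/ → [ũ]
/a/ after nasal /n/ → [ã]

[aŋẽkfamũnã]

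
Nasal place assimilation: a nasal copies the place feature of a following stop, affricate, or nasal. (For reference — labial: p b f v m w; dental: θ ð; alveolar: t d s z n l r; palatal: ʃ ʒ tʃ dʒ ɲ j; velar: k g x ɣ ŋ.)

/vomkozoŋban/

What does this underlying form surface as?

[voŋkozomban]

/m/ before /k/ (velar) → [ŋ]
/ŋ/ before /b/ (labial) → [m]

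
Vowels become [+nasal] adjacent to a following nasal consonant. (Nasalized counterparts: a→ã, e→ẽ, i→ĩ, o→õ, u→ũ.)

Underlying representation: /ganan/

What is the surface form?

/a/ before nasal /n/ → [ã]
/a/ before nasal /n/ → [ã]

[gãnãn]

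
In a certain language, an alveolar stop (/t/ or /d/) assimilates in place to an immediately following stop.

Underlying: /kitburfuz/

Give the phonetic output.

[kipburfuz]

/t/ before /b/ (labial) → [p]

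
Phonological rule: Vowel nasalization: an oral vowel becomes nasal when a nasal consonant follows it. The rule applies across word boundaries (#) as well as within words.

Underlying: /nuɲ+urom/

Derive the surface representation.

/u/ before nasal /ɲ/ → [ũ]
/o/ before nasal /m/ → [õ]

[nũɲ+urõm]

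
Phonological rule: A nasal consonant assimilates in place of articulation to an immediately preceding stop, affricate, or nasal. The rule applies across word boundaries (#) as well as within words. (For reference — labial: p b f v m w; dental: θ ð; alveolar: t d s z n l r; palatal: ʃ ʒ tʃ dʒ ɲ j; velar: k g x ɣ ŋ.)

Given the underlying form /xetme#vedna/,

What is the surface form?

/m/ after /t/ (alveolar) → [n]

[xetne#vedna]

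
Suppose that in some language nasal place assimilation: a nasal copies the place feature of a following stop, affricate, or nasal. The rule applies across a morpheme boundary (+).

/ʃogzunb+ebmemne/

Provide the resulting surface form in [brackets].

[ʃogzumb+ebmenne]

/n/ before /b/ (labial) → [m]
/m/ before /n/ (alveolar) → [n]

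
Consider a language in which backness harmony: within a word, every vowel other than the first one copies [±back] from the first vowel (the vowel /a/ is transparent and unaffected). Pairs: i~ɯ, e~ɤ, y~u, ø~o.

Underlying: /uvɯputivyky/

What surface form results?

/i/ harmonizes with /u/ ([+back]) → [ɯ]
/y/ harmonizes with /u/ ([+back]) → [u]
/y/ harmonizes with /u/ ([+back]) → [u]

[uvɯputɯvuku]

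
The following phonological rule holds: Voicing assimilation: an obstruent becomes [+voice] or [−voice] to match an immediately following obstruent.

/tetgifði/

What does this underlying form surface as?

[tedgivði]

/t/ before /g/ (voiced) → [d]
/f/ before /ð/ (voiced) → [v]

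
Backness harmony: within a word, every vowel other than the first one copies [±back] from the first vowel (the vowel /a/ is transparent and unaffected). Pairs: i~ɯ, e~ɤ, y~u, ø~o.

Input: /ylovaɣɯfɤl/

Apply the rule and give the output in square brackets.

[yløvaɣifel]

/o/ harmonizes with /y/ ([-back]) → [ø]
/ɯ/ harmonizes with /y/ ([-back]) → [i]
/ɤ/ harmonizes with /y/ ([-back]) → [e]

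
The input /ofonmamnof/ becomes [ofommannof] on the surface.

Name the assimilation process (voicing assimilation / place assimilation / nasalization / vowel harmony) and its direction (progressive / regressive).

/n/→[m] /m/→[n].
Each target copies a feature from the following segment, so the direction is regressive.

place assimilation, regressive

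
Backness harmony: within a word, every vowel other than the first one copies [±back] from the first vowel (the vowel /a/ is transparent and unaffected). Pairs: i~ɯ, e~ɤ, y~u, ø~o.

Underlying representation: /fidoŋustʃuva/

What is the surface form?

/o/ harmonizes with /i/ ([-back]) → [ø]
/u/ harmonizes with /i/ ([-back]) → [y]
/u/ harmonizes with /i/ ([-back]) → [y]

[fidøŋystʃyva]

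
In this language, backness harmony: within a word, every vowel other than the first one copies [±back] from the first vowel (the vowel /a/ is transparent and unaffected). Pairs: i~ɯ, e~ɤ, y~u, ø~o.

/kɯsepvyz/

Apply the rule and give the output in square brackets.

[kɯsɤpvuz]

/e/ harmonizes with /ɯ/ ([+back]) → [ɤ]
/y/ harmonizes with /ɯ/ ([+back]) → [u]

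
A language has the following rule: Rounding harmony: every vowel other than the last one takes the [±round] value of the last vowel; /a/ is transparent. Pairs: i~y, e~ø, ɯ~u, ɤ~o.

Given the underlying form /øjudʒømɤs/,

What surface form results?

/ø/ harmonizes with /ɤ/ ([-round]) → [e]
/u/ harmonizes with /ɤ/ ([-round]) → [ɯ]
/ø/ harmonizes with /ɤ/ ([-round]) → [e]

[ejɯdʒemɤs]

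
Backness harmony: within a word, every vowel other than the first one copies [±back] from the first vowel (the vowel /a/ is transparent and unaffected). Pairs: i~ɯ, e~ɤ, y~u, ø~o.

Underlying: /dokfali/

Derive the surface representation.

/i/ harmonizes with /o/ ([+back]) → [ɯ]

[dokfalɯ]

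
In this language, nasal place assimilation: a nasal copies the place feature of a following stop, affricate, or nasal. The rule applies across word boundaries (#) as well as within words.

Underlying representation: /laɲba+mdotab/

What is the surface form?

[lamba+ndotab]

/ɲ/ before /b/ (labial) → [m]
/m/ before /d/ (alveolar) → [n]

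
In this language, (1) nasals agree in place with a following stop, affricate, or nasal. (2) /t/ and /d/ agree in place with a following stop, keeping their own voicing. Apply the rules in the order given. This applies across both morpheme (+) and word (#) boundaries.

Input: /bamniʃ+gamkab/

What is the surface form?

[banniʃ+gaŋkab]

Rule 1: /m/ before /n/ (alveolar) → [n]
Rule 1: /m/ before /k/ (velar) → [ŋ]
After rule 1: banniʃ+gaŋkab
Rule 2: no segment meets the rule's conditions; no change.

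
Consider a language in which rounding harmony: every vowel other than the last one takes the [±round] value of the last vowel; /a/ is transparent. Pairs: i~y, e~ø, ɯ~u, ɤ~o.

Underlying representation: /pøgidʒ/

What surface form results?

/ø/ harmonizes with /i/ ([-round]) → [e]

[pegidʒ]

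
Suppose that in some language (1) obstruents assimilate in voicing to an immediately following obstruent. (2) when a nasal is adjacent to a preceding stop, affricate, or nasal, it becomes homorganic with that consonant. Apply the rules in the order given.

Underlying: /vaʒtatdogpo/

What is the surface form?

Rule 1: /ʒ/ before /t/ (voiceless) → [ʃ]
Rule 1: /t/ before /d/ (voiced) → [d]
Rule 1: /g/ before /p/ (voiceless) → [k]
After rule 1: vaʃtaddokpo
Rule 2: no segment meets the rule's conditions; no change.

[vaʃtaddokpo]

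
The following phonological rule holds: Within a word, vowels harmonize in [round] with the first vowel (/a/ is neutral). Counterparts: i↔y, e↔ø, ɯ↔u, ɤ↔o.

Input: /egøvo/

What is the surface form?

/ø/ harmonizes with /e/ ([-round]) → [e]
/o/ harmonizes with /e/ ([-round]) → [ɤ]

[egevɤ]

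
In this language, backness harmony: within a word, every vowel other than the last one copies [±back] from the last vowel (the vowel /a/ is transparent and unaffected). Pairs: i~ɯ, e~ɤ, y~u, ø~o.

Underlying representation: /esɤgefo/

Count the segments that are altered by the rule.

2

/e/ harmonizes with /o/ ([+back]) → [ɤ]
/e/ harmonizes with /o/ ([+back]) → [ɤ]
2 segments change.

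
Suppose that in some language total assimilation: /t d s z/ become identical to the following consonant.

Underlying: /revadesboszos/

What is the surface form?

[revadebbozzos]

/s/ before /b/ → [b] (total assimilation)
/s/ before /z/ → [z] (total assimilation)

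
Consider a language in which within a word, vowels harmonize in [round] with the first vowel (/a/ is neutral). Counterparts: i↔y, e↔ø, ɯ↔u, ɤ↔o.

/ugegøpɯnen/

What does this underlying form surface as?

/e/ harmonizes with /u/ ([+round]) → [ø]
/ɯ/ harmonizes with /u/ ([+round]) → [u]
/e/ harmonizes with /u/ ([+round]) → [ø]

[ugøgøpunøn]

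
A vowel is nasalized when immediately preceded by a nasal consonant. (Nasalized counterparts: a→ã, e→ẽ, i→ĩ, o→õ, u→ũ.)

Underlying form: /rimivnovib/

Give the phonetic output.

[rimĩvnõvib]

/i/ after nasal /m/ → [ĩ]
/o/ after nasal /n/ → [õ]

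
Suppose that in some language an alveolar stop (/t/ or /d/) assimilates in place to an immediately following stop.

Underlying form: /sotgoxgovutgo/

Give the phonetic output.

[sokgoxgovukgo]

/t/ before /g/ (velar) → [k]
/t/ before /g/ (velar) → [k]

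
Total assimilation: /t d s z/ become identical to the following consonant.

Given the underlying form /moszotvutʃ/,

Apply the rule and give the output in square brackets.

/s/ before /z/ → [z] (total assimilation)
/t/ before /v/ → [v] (total assimilation)

[mozzovvutʃ]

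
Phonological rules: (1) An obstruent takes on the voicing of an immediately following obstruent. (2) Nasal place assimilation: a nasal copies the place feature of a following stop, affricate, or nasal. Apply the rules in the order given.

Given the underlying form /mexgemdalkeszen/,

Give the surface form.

Rule 1: /x/ before /g/ (voiced) → [ɣ]
Rule 1: /s/ before /z/ (voiced) → [z]
After rule 1: meɣgemdalkezzen
Rule 2: /m/ before /d/ (alveolar) → [n]

[meɣgendalkezzen]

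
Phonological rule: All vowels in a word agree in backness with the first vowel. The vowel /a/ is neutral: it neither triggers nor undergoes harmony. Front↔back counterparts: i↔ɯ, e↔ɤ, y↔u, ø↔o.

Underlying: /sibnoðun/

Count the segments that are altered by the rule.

2

/o/ harmonizes with /i/ ([-back]) → [ø]
/u/ harmonizes with /i/ ([-back]) → [y]
2 segments change.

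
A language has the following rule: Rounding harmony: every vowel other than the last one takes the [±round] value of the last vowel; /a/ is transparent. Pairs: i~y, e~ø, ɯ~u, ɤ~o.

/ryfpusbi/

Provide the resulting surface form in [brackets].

/y/ harmonizes with /i/ ([-round]) → [i]
/u/ harmonizes with /i/ ([-round]) → [ɯ]

[rifpɯsbi]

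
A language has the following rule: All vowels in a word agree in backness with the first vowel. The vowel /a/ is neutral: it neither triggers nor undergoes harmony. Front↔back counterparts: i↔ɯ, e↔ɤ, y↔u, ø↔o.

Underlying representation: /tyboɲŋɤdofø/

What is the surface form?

/o/ harmonizes with /y/ ([-back]) → [ø]
/ɤ/ harmonizes with /y/ ([-back]) → [e]
/o/ harmonizes with /y/ ([-back]) → [ø]

[tybøɲŋedøfø]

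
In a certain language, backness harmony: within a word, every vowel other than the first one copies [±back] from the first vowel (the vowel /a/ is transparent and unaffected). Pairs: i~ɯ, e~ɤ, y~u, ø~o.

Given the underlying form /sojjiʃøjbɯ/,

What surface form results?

/i/ harmonizes with /o/ ([+back]) → [ɯ]
/ø/ harmonizes with /o/ ([+back]) → [o]

[sojjɯʃojbɯ]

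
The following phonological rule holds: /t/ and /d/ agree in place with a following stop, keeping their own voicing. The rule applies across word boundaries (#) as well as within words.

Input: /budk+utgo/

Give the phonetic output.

[bugk+ukgo]

/d/ before /k/ (velar) → [g]
/t/ before /g/ (velar) → [k]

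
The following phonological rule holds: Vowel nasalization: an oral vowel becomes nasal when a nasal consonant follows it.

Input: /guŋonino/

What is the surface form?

/u/ before nasal /ŋ/ → [ũ]
/o/ before nasal /n/ → [õ]
/i/ before nasal /n/ → [ĩ]

[gũŋõnĩno]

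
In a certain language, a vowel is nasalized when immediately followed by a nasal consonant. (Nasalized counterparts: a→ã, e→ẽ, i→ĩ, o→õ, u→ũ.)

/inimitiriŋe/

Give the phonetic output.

/i/ before nasal /n/ → [ĩ]
/i/ before nasal /m/ → [ĩ]
/i/ before nasal /ŋ/ → [ĩ]

[ĩnĩmitirĩŋe]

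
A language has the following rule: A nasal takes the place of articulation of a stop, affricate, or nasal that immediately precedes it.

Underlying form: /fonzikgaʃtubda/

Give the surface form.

no segment meets the rule's conditions; no change.

[fonzikgaʃtubda]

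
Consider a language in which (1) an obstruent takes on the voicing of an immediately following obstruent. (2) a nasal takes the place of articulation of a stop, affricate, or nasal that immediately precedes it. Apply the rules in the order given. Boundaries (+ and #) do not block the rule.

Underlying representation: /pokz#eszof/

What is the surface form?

Rule 1: /k/ before /z/ (voiced) → [g]
Rule 1: /s/ before /z/ (voiced) → [z]
After rule 1: pogz#ezzof
Rule 2: no segment meets the rule's conditions; no change.

[pogz#ezzof]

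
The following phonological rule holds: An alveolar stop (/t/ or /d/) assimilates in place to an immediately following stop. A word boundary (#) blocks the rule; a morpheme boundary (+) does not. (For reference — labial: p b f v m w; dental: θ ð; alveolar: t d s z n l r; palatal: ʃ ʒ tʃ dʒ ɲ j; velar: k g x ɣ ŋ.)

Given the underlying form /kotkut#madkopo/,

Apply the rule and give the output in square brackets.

[kokkut#magkopo]

/t/ before /k/ (velar) → [k]
/d/ before /k/ (velar) → [g]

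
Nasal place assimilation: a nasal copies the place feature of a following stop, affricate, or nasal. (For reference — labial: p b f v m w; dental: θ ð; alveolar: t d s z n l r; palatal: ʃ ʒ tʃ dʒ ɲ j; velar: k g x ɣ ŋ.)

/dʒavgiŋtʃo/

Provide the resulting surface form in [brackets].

/ŋ/ before /tʃ/ (palatal) → [ɲ]

[dʒavgiɲtʃo]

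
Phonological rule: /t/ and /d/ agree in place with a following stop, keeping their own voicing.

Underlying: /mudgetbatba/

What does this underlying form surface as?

/d/ before /g/ (velar) → [g]
/t/ before /b/ (labial) → [p]
/t/ before /b/ (labial) → [p]

[muggepbapba]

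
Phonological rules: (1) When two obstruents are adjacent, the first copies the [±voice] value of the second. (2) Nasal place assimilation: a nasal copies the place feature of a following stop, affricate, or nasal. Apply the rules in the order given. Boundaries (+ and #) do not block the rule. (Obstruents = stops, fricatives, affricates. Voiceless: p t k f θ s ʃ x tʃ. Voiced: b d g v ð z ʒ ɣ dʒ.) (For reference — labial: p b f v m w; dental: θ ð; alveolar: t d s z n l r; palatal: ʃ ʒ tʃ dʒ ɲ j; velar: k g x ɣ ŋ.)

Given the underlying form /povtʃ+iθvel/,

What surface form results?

[poftʃ+iðvel]

Rule 1: /v/ before /tʃ/ (voiceless) → [f]
Rule 1: /θ/ before /v/ (voiced) → [ð]
After rule 1: poftʃ+iðvel
Rule 2: no segment meets the rule's conditions; no change.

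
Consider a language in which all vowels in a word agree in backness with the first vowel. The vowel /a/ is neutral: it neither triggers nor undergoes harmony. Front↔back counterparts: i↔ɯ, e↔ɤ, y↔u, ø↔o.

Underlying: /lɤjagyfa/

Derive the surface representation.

[lɤjagufa]

/y/ harmonizes with /ɤ/ ([+back]) → [u]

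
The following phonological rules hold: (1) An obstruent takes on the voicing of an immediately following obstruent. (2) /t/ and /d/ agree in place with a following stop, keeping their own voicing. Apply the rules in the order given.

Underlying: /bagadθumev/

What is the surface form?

[bagatθumev]

Rule 1: /d/ before /θ/ (voiceless) → [t]
After rule 1: bagatθumev
Rule 2: no segment meets the rule's conditions; no change.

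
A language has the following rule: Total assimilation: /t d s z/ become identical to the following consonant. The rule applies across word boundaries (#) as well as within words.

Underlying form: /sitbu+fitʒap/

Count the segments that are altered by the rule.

/t/ before /b/ → [b] (total assimilation)
/t/ before /ʒ/ → [ʒ] (total assimilation)
2 segments change.

2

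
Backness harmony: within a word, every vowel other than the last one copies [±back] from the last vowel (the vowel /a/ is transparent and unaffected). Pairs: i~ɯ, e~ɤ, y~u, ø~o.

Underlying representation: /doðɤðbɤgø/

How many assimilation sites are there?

3

/o/ harmonizes with /ø/ ([-back]) → [ø]
/ɤ/ harmonizes with /ø/ ([-back]) → [e]
/ɤ/ harmonizes with /ø/ ([-back]) → [e]
3 segments change.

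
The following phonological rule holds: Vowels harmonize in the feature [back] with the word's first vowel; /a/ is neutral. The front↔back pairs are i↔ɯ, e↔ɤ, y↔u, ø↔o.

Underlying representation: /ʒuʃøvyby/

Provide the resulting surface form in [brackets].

[ʒuʃovubu]

/ø/ harmonizes with /u/ ([+back]) → [o]
/y/ harmonizes with /u/ ([+back]) → [u]
/y/ harmonizes with /u/ ([+back]) → [u]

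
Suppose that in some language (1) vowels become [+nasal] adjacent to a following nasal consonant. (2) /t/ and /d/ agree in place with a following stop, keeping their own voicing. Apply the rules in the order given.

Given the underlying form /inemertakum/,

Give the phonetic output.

Rule 1: /i/ before nasal /n/ → [ĩ]
Rule 1: /e/ before nasal /m/ → [ẽ]
Rule 1: /u/ before nasal /m/ → [ũ]
After rule 1: ĩnẽmertakũm
Rule 2: no segment meets the rule's conditions; no change.

[ĩnẽmertakũm]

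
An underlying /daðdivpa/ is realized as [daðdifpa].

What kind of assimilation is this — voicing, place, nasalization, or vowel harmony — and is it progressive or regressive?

/v/→[f].
Each target copies a feature from the following segment, so the direction is regressive.

voicing assimilation, regressive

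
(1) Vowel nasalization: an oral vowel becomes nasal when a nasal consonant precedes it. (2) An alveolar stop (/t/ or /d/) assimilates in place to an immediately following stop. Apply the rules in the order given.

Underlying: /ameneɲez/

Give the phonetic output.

[amẽnẽɲẽz]

Rule 1: /e/ after nasal /m/ → [ẽ]
Rule 1: /e/ after nasal /n/ → [ẽ]
Rule 1: /e/ after nasal /ɲ/ → [ẽ]
After rule 1: amẽnẽɲẽz
Rule 2: no segment meets the rule's conditions; no change.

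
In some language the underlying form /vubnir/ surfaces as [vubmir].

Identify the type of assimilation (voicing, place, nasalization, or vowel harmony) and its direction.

/n/→[m].
Each target copies a feature from the preceding segment, so the direction is progressive.

place assimilation, progressive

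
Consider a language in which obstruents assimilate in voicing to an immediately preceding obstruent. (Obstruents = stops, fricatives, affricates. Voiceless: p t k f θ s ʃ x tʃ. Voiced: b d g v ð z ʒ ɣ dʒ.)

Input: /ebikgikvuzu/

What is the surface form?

[ebikkikfuzu]

/g/ after /k/ (voiceless) → [k]
/v/ after /k/ (voiceless) → [f]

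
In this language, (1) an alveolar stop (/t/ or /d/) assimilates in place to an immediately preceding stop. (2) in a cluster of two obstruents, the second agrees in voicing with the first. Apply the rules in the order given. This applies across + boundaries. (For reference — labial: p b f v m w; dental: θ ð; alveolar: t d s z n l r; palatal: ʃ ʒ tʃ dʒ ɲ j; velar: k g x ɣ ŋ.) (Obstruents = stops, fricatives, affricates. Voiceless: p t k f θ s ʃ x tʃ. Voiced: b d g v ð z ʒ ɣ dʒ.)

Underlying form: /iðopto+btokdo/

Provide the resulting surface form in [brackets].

Rule 1: /t/ after /p/ (labial) → [p]
Rule 1: /t/ after /b/ (labial) → [p]
Rule 1: /d/ after /k/ (velar) → [g]
After rule 1: iðoppo+bpokgo
Rule 2: /p/ after /b/ (voiced) → [b]
Rule 2: /g/ after /k/ (voiceless) → [k]

[iðoppo+bbokko]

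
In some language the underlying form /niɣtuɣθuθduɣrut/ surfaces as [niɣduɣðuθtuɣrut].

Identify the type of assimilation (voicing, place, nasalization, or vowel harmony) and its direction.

/t/→[d] /θ/→[ð] /d/→[t].
Each target copies a feature from the preceding segment, so the direction is progressive.

voicing assimilation, progressive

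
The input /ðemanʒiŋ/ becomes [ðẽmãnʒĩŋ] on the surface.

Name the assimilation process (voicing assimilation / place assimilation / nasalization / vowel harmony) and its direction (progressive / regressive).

/e/→[ẽ] /a/→[ã] /i/→[ĩ].
Each target copies a feature from the following segment, so the direction is regressive.

nasalization, regressive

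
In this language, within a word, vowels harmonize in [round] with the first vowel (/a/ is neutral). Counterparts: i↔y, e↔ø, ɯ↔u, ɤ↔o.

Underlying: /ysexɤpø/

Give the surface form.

/e/ harmonizes with /y/ ([+round]) → [ø]
/ɤ/ harmonizes with /y/ ([+round]) → [o]

[ysøxopø]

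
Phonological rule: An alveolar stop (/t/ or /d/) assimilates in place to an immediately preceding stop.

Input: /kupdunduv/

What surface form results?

/d/ after /p/ (labial) → [b]

[kupbunduv]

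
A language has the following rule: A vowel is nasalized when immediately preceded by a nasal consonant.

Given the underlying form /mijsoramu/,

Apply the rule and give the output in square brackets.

/i/ after nasal /m/ → [ĩ]
/u/ after nasal /m/ → [ũ]

[mĩjsoramũ]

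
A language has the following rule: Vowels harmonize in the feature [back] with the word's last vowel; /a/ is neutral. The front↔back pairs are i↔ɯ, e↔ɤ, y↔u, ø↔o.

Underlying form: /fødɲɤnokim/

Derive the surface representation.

/ɤ/ harmonizes with /i/ ([-back]) → [e]
/o/ harmonizes with /i/ ([-back]) → [ø]

[fødɲenøkim]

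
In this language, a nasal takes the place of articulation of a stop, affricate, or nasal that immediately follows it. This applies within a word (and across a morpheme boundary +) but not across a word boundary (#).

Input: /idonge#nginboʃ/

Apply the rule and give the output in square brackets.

/n/ before /g/ (velar) → [ŋ]
/n/ before /g/ (velar) → [ŋ]
/n/ before /b/ (labial) → [m]

[idoŋge#ŋgimboʃ]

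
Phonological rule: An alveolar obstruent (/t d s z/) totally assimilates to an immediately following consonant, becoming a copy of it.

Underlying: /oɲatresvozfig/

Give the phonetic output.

[oɲarrevvoffig]

/t/ before /r/ → [r] (total assimilation)
/s/ before /v/ → [v] (total assimilation)
/z/ before /f/ → [f] (total assimilation)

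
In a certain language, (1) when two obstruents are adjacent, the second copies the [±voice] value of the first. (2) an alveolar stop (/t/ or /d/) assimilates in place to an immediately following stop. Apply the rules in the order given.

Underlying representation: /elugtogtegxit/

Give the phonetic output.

Rule 1: /t/ after /g/ (voiced) → [d]
Rule 1: /t/ after /g/ (voiced) → [d]
Rule 1: /x/ after /g/ (voiced) → [ɣ]
After rule 1: elugdogdegɣit
Rule 2: no segment meets the rule's conditions; no change.

[elugdogdegɣit]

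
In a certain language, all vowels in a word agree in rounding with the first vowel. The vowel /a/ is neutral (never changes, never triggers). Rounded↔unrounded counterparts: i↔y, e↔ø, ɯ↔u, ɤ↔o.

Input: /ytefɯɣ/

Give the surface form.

/e/ harmonizes with /y/ ([+round]) → [ø]
/ɯ/ harmonizes with /y/ ([+round]) → [u]

[ytøfuɣ]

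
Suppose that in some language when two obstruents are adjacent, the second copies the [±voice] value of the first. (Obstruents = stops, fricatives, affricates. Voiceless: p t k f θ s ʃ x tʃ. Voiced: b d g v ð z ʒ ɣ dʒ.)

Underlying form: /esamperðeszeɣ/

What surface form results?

/z/ after /s/ (voiceless) → [s]

[esamperðesseɣ]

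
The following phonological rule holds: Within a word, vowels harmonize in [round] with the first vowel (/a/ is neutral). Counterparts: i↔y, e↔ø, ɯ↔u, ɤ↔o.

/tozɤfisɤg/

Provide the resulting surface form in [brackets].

[tozofysog]

/ɤ/ harmonizes with /o/ ([+round]) → [o]
/i/ harmonizes with /o/ ([+round]) → [y]
/ɤ/ harmonizes with /o/ ([+round]) → [o]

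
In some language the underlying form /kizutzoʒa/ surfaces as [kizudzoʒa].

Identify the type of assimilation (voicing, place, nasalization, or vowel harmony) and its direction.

voicing assimilation, regressive

/t/→[d].
Each target copies a feature from the following segment, so the direction is regressive.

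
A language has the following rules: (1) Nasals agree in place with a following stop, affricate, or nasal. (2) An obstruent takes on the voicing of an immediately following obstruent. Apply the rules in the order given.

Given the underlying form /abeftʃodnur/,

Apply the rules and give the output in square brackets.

[abeftʃodnur]

Rule 1: no segment meets the rule's conditions; no change.
After rule 1: abeftʃodnur
Rule 2: no segment meets the rule's conditions; no change.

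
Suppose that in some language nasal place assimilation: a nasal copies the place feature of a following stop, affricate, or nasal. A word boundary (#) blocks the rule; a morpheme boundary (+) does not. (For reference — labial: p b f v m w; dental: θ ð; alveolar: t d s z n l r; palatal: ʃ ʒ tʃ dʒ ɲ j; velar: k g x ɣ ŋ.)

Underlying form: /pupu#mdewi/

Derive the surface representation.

[pupu#ndewi]

/m/ before /d/ (alveolar) → [n]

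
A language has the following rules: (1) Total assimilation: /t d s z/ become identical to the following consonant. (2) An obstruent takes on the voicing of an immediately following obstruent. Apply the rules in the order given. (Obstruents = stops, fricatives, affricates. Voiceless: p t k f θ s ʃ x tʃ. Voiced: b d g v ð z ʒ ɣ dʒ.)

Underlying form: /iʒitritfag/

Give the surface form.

[iʒirriffag]

Rule 1: /t/ before /r/ → [r] (total assimilation)
Rule 1: /t/ before /f/ → [f] (total assimilation)
After rule 1: iʒirriffag
Rule 2: no segment meets the rule's conditions; no change.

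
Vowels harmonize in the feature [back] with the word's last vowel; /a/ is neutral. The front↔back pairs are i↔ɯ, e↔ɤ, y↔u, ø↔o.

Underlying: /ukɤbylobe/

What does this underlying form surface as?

/u/ harmonizes with /e/ ([-back]) → [y]
/ɤ/ harmonizes with /e/ ([-back]) → [e]
/o/ harmonizes with /e/ ([-back]) → [ø]

[ykebyløbe]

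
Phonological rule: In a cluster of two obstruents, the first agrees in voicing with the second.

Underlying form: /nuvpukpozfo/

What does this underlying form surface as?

[nufpukposfo]

/v/ before /p/ (voiceless) → [f]
/z/ before /f/ (voiceless) → [s]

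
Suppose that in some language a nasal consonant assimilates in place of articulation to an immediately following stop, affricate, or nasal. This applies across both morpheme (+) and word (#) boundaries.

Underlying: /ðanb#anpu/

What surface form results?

[ðamb#ampu]

/n/ before /b/ (labial) → [m]
/n/ before /p/ (labial) → [m]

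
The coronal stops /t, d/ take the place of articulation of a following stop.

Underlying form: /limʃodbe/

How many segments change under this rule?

/d/ before /b/ (labial) → [b]
1 segment changes.

1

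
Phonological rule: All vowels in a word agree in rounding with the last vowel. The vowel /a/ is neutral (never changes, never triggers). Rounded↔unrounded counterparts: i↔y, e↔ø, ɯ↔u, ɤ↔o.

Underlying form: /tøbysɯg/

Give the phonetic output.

/ø/ harmonizes with /ɯ/ ([-round]) → [e]
/y/ harmonizes with /ɯ/ ([-round]) → [i]

[tebisɯg]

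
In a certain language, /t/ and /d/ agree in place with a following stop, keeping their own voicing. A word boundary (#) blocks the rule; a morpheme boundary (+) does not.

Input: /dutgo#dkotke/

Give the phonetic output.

/t/ before /g/ (velar) → [k]
/d/ before /k/ (velar) → [g]
/t/ before /k/ (velar) → [k]

[dukgo#gkokke]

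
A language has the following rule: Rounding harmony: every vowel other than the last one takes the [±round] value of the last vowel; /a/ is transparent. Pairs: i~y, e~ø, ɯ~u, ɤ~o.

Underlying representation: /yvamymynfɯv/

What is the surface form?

/y/ harmonizes with /ɯ/ ([-round]) → [i]
/y/ harmonizes with /ɯ/ ([-round]) → [i]
/y/ harmonizes with /ɯ/ ([-round]) → [i]

[ivamiminfɯv]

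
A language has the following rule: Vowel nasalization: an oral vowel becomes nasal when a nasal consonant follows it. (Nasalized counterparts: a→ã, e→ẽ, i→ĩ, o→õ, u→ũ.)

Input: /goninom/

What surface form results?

[gõnĩnõm]

/o/ before nasal /n/ → [õ]
/i/ before nasal /n/ → [ĩ]
/o/ before nasal /m/ → [õ]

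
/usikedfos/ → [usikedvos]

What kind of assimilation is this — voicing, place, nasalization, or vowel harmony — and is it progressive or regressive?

/f/→[v].
Each target copies a feature from the preceding segment, so the direction is progressive.

voicing assimilation, progressive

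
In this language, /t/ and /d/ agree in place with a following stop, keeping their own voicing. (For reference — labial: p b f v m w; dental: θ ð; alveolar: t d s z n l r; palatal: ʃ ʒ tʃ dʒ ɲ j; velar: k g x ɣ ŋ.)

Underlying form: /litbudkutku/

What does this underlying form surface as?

[lipbugkukku]

/t/ before /b/ (labial) → [p]
/d/ before /k/ (velar) → [g]
/t/ before /k/ (velar) → [k]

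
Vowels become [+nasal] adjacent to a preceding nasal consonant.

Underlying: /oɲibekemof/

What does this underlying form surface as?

/i/ after nasal /ɲ/ → [ĩ]
/o/ after nasal /m/ → [õ]

[oɲĩbekemõf]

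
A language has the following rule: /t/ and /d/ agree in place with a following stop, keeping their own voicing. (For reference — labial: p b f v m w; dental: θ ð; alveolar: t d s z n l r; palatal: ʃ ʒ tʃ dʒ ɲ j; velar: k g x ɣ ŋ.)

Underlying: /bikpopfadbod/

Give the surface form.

/d/ before /b/ (labial) → [b]

[bikpopfabbod]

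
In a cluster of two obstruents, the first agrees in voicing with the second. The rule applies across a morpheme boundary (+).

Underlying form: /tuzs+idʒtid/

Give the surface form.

/z/ before /s/ (voiceless) → [s]
/dʒ/ before /t/ (voiceless) → [tʃ]

[tuss+itʃtid]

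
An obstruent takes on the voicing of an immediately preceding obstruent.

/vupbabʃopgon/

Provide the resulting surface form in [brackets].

[vuppabʒopkon]

/b/ after /p/ (voiceless) → [p]
/ʃ/ after /b/ (voiced) → [ʒ]
/g/ after /p/ (voiceless) → [k]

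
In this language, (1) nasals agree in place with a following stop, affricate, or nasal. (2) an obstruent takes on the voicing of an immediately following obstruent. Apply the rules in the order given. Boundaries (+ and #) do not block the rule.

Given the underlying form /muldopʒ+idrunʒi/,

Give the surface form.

[muldobʒ+idrunʒi]

Rule 1: no segment meets the rule's conditions; no change.
After rule 1: muldopʒ+idrunʒi
Rule 2: /p/ before /ʒ/ (voiced) → [b]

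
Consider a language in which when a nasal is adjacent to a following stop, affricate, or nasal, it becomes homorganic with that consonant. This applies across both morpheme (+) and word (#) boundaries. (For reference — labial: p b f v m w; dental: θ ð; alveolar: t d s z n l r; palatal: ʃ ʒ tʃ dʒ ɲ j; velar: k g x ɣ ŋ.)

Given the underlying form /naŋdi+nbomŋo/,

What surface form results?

/ŋ/ before /d/ (alveolar) → [n]
/n/ before /b/ (labial) → [m]
/m/ before /ŋ/ (velar) → [ŋ]

[nandi+mboŋŋo]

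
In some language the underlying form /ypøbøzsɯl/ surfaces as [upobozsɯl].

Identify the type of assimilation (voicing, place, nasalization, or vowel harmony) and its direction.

vowel harmony, regressive

/y/→[u] /ø/→[o] /ø/→[o].
Vowels agree with the last vowel, so the harmony is regressive.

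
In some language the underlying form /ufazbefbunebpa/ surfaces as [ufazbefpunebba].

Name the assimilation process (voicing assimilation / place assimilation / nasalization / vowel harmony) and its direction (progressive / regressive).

voicing assimilation, progressive

/b/→[p] /p/→[b].
Each target copies a feature from the preceding segment, so the direction is progressive.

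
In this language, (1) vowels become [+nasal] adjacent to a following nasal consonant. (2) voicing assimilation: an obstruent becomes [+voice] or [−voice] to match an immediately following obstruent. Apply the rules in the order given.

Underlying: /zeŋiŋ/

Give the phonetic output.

Rule 1: /e/ before nasal /ŋ/ → [ẽ]
Rule 1: /i/ before nasal /ŋ/ → [ĩ]
After rule 1: zẽŋĩŋ
Rule 2: no segment meets the rule's conditions; no change.

[zẽŋĩŋ]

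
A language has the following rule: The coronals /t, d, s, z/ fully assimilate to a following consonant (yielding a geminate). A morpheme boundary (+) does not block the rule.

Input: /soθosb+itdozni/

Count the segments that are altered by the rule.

3

/s/ before /b/ → [b] (total assimilation)
/t/ before /d/ → [d] (total assimilation)
/z/ before /n/ → [n] (total assimilation)
3 segments change.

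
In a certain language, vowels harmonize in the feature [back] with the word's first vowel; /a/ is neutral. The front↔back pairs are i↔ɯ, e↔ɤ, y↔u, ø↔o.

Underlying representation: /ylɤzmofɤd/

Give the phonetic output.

[ylezmøfed]

/ɤ/ harmonizes with /y/ ([-back]) → [e]
/o/ harmonizes with /y/ ([-back]) → [ø]
/ɤ/ harmonizes with /y/ ([-back]) → [e]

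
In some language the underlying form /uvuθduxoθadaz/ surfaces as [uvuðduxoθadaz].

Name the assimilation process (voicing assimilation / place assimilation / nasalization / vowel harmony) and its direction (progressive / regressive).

/θ/→[ð].
Each target copies a feature from the following segment, so the direction is regressive.

voicing assimilation, regressive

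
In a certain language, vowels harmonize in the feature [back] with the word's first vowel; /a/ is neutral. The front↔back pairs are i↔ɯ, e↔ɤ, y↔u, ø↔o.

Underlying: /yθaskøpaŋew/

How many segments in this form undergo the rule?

0

No segment meets the rule's conditions.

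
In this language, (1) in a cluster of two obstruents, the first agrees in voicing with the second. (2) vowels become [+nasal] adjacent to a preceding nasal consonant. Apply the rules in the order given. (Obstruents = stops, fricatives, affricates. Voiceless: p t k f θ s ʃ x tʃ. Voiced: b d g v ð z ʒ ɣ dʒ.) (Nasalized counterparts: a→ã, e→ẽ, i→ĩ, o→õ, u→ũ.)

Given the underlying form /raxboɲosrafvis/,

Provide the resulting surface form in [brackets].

Rule 1: /x/ before /b/ (voiced) → [ɣ]
Rule 1: /f/ before /v/ (voiced) → [v]
After rule 1: raɣboɲosravvis
Rule 2: /o/ after nasal /ɲ/ → [õ]

[raɣboɲõsravvis]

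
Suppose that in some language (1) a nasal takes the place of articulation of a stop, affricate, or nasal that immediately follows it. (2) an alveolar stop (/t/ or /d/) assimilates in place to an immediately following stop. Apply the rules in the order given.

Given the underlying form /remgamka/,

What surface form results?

Rule 1: /m/ before /g/ (velar) → [ŋ]
Rule 1: /m/ before /k/ (velar) → [ŋ]
After rule 1: reŋgaŋka
Rule 2: no segment meets the rule's conditions; no change.

[reŋgaŋka]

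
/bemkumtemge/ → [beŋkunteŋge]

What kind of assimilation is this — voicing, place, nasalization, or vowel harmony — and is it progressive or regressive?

place assimilation, regressive

/m/→[ŋ] /m/→[n] /m/→[ŋ].
Each target copies a feature from the following segment, so the direction is regressive.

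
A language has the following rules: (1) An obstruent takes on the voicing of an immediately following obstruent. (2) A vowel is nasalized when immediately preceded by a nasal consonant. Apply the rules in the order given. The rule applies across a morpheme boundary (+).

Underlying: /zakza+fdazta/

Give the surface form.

[zagza+vdasta]

Rule 1: /k/ before /z/ (voiced) → [g]
Rule 1: /f/ before /d/ (voiced) → [v]
Rule 1: /z/ before /t/ (voiceless) → [s]
After rule 1: zagza+vdasta
Rule 2: no segment meets the rule's conditions; no change.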